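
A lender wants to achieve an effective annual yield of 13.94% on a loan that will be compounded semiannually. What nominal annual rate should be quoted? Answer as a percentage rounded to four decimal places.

(1 + r/2)^2 − 1 = 0.1394, so 1 + r/2 = 1.1394^(1/2).
r/2 = 0.067427, so r = 0.134854 = 13.4854%.

13.4854%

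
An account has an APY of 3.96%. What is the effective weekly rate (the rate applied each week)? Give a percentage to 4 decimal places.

The per-week rate i satisfies (1 + i)^52 = 1 + 0.0396.
i = 1.0396^(1/52) − 1 = 0.0007471 = 0.0747%.

0.0747%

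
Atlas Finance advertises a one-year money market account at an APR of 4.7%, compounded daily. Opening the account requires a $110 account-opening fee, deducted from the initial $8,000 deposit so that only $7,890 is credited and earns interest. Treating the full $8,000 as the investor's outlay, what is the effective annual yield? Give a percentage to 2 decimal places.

3.37%

Value after one year: 7,890 × (1 + 0.047/365)^365 = 7,890 × 1.048119 = $8,269.66.
Effective yield on the $8,000 outlay: 8,269.66 / 8,000 − 1 = 0.033707 = 3.37%.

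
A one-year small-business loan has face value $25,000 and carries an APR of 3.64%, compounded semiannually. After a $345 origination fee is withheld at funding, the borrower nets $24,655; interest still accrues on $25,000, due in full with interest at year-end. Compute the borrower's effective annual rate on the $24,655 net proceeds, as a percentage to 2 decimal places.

5.12%

Amount owed after one year: 25,000 × (1 + 0.0364/2)^2 = 25,000 × 1.036731 = $25,918.28.
Effective rate on net proceeds: 25,918.28 / 24,655 − 1 = 0.051238 = 5.12%.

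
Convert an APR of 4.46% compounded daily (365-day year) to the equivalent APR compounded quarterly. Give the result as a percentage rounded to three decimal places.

EAR = (1 + 0.0446/365)^365 − 1 = 0.045607.
Solve (1 + r/4)^4 = 1.045607: r/4 = 1.045607^(1/4) − 1 = 0.011212, so r = 0.044847 = 4.485%.

4.485%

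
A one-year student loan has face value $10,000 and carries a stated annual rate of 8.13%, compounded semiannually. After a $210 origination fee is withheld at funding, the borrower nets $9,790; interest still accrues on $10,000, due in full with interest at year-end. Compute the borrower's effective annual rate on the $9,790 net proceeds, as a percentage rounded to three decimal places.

10.618%

Amount owed after one year: 10,000 × (1 + 0.0813/2)^2 = 10,000 × 1.082952 = $10,829.52.
Effective rate on net proceeds: 10,829.52 / 9,790 − 1 = 0.106182 = 10.618%.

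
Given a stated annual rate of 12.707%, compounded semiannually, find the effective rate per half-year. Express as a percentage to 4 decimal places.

With a nominal annual rate compounded semiannually, the periodic rate is the nominal rate divided by 2.
i = 0.12707 / 2 = 0.0635350 = 6.3535%.

6.3535%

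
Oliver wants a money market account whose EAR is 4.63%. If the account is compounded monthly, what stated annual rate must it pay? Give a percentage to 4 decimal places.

4.5346%

(1 + r/12)^12 − 1 = 0.0463, so 1 + r/12 = 1.0463^(1/12).
r/12 = 0.003779, so r = 0.045346 = 4.5346%.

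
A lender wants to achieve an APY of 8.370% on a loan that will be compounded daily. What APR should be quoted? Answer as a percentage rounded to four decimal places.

(1 + r/365)^365 − 1 = 0.08370, so 1 + r/365 = 1.08370^(1/365).
r/365 = 0.000220, so r = 0.080390 = 8.0390%.

8.0390%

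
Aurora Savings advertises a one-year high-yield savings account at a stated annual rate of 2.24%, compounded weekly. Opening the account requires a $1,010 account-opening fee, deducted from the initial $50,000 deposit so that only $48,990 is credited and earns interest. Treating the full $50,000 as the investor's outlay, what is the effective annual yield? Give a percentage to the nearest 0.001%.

0.199%

Value after one year: 48,990 × (1 + 0.0224/52)^52 = 48,990 × 1.022648 = $50,099.52.
Effective yield on the $50,000 outlay: 50,099.52 / 50,000 − 1 = 0.001990 = 0.199%.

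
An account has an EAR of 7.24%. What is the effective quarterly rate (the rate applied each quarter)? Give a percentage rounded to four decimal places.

The per-quarter rate i satisfies (1 + i)^4 = 1 + 0.0724.
i = 1.0724^(1/4) − 1 = 0.0176284 = 1.7628%.

1.7628%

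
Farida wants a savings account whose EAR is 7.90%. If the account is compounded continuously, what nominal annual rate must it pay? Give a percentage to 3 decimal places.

7.603%

Continuous: nominal r satisfies e^r − 1 = 0.0790.
r = ln(1 + 0.0790) = ln(1.0790) = 0.076035 = 7.603%.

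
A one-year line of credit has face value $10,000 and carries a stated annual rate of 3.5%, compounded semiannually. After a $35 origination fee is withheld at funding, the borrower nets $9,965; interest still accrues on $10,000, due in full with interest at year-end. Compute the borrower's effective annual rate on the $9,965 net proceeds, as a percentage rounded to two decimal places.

3.89%

Amount owed after one year: 10,000 × (1 + 0.035/2)^2 = 10,000 × 1.035306 = $10,353.06.
Effective rate on net proceeds: 10,353.06 / 9,965 − 1 = 0.038943 = 3.89%.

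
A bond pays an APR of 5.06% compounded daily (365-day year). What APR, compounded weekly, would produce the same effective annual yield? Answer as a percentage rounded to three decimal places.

5.062%

EAR = (1 + 0.0506/365)^365 − 1 = 0.051898.
Solve (1 + r/52)^52 = 1.051898: r/52 = 1.051898^(1/52) − 1 = 0.000973, so r = 0.050621 = 5.062%.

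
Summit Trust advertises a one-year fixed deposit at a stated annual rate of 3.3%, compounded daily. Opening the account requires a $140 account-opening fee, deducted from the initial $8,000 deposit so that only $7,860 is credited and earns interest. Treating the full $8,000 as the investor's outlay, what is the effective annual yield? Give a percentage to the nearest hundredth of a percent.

1.55%

Value after one year: 7,860 × (1 + 0.033/365)^365 = 7,860 × 1.033549 = $8,123.70.
Effective yield on the $8,000 outlay: 8,123.70 / 8,000 − 1 = 0.015462 = 1.55%.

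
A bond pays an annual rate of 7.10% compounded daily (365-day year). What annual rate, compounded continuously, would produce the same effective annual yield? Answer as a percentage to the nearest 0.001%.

7.099%

EAR = (1 + 0.0710/365)^365 − 1 = 0.073574.
Equivalent continuous rate: r = ln(1 + 0.073574) = 0.070993 = 7.099%.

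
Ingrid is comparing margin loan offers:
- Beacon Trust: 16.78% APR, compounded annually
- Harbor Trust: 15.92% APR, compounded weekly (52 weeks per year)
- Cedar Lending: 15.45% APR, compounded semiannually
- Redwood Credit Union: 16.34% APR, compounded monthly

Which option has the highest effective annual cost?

Redwood Credit Union

Beacon Trust: compounded annually, EAR = 16.780%
Harbor Trust: (1 + 0.1592/52)^52 − 1 = 17.229%
Cedar Lending: (1 + 0.1545/2)^2 − 1 = 16.047%
Redwood Credit Union: (1 + 0.1634/12)^12 − 1 = 17.621%
The highest effective annual rate is Redwood Credit Union at 17.621%.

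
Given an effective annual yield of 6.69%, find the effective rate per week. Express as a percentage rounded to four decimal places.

0.1246%

The per-week rate i satisfies (1 + i)^52 = 1 + 0.0669.
i = 1.0669^(1/52) − 1 = 0.0012461 = 0.1246%.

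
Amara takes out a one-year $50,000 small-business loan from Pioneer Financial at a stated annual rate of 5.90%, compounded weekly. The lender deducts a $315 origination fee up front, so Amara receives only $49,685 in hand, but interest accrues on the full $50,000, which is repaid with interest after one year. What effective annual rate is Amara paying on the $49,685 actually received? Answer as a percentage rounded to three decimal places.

Amount owed after one year: 50,000 × (1 + 0.0590/52)^52 = 50,000 × 1.060740 = $53,036.99.
Effective rate on net proceeds: 53,036.99 / 49,685 − 1 = 0.067465 = 6.746%.

6.746%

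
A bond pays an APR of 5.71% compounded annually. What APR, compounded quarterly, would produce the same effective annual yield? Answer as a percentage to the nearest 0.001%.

Compounded annually, EAR = nominal = 0.057100.
Solve (1 + r/4)^4 = 1.057100: r/4 = 1.057100^(1/4) − 1 = 0.013979, so r = 0.055917 = 5.592%.

5.592%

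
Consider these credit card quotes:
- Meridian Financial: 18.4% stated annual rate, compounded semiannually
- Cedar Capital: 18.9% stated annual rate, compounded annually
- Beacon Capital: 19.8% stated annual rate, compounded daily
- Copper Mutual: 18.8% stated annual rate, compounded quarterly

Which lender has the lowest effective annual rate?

Meridian Financial: (1 + 0.184/2)^2 − 1 = 19.246%
Cedar Capital: compounded annually, EAR = 18.900%
Beacon Capital: (1 + 0.198/365)^365 − 1 = 21.890%
Copper Mutual: (1 + 0.188/4)^4 − 1 = 20.167%
The lowest effective annual rate is Cedar Capital at 18.900%.

Cedar Capital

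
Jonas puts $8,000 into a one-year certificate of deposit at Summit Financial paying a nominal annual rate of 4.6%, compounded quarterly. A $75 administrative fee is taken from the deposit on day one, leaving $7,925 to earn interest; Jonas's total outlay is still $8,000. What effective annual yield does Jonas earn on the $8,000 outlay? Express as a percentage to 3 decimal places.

Value after one year: 7,925 × (1 + 0.046/4)^4 = 7,925 × 1.046800 = $8,295.89.
Effective yield on the $8,000 outlay: 8,295.89 / 8,000 − 1 = 0.036986 = 3.699%.

3.699%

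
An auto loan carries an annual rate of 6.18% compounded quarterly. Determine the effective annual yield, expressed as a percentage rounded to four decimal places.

6.3247%

EAR = (1 + 0.0618/4)^4 − 1.
= (1 + 0.015450)^4 − 1 = 1.063247 − 1 = 6.3247%.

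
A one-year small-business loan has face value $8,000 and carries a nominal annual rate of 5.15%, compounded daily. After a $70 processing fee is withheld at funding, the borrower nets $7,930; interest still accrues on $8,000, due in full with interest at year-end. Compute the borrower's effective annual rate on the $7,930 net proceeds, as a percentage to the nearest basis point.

Amount owed after one year: 8,000 × (1 + 0.0515/365)^365 = 8,000 × 1.052845 = $8,422.76.
Effective rate on net proceeds: 8,422.76 / 7,930 − 1 = 0.062139 = 6.21%.

6.21%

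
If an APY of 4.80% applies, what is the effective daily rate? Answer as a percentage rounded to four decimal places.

0.0128%

The per-day rate i satisfies (1 + i)^365 = 1 + 0.0480.
i = 1.0480^(1/365) − 1 = 0.0001285 = 0.0128%.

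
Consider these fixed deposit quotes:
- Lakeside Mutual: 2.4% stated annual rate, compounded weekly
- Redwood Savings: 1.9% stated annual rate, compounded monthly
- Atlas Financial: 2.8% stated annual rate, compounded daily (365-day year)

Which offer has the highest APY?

Lakeside Mutual: (1 + 0.024/52)^52 − 1 = 2.428%
Redwood Savings: (1 + 0.019/12)^12 − 1 = 1.917%
Atlas Financial: (1 + 0.028/365)^365 − 1 = 2.839%
The highest effective annual rate is Atlas Financial at 2.839%.

Atlas Financial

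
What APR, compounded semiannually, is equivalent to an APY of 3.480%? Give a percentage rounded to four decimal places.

(1 + r/2)^2 − 1 = 0.03480, so 1 + r/2 = 1.03480^(1/2).
r/2 = 0.017251, so r = 0.034502 = 3.4502%.

3.4502%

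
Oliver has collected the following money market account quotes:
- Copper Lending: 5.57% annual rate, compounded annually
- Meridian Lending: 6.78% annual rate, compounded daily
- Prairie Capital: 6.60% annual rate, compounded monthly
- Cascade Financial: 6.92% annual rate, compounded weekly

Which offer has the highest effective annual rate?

Copper Lending: compounded annually, EAR = 5.570%
Meridian Lending: (1 + 0.0678/365)^365 − 1 = 7.014%
Prairie Capital: (1 + 0.0660/12)^12 − 1 = 6.803%
Cascade Financial: (1 + 0.0692/52)^52 − 1 = 7.160%
The highest effective annual rate is Cascade Financial at 7.160%.

Cascade Financial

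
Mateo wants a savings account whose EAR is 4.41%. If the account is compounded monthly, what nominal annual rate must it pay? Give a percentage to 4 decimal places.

(1 + r/12)^12 − 1 = 0.0441, so 1 + r/12 = 1.0441^(1/12).
r/12 = 0.003603, so r = 0.043233 = 4.3233%.

4.3233%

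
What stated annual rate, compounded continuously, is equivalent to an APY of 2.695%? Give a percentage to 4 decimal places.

Continuous: nominal r satisfies e^r − 1 = 0.02695.
r = ln(1 + 0.02695) = ln(1.02695) = 0.026593 = 2.6593%.

2.6593%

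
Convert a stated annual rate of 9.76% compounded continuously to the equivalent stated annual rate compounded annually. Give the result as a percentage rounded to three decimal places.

EAR under continuous compounding: e^0.0976 − 1 = 0.102522.
Compounded annually, the equivalent nominal rate is the EAR itself: 10.252%.

10.252%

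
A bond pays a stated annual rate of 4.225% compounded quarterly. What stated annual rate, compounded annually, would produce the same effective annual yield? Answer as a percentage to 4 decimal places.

4.2924%

EAR = (1 + 0.04225/4)^4 − 1 = 0.042924.
Compounded annually, the equivalent nominal rate is the EAR itself: 4.2924%.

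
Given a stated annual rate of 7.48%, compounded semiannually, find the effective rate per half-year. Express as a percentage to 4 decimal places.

With a nominal annual rate compounded semiannually, the periodic rate is the nominal rate divided by 2.
i = 0.0748 / 2 = 0.0374000 = 3.7400%.

3.7400%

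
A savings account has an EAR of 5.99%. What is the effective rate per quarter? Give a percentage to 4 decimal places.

The per-quarter rate i satisfies (1 + i)^4 = 1 + 0.0599.
i = 1.0599^(1/4) − 1 = 0.0146499 = 1.4650%.

1.4650%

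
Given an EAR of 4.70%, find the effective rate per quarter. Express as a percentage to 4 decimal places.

1.1548%

The per-quarter rate i satisfies (1 + i)^4 = 1 + 0.0470.
i = 1.0470^(1/4) − 1 = 0.0115484 = 1.1548%.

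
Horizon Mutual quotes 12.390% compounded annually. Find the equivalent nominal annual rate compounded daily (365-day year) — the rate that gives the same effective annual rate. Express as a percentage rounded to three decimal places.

Compounded annually, EAR = nominal = 0.123900.
Solve (1 + r/365)^365 = 1.123900: r/365 = 1.123900^(1/365) − 1 = 0.000320, so r = 0.116823 = 11.682%.

11.682%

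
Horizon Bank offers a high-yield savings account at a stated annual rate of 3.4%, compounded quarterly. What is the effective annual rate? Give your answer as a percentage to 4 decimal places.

EAR = (1 + 0.034/4)^4 − 1.
= (1 + 0.008500)^4 − 1 = 1.034436 − 1 = 3.4436%.

3.4436%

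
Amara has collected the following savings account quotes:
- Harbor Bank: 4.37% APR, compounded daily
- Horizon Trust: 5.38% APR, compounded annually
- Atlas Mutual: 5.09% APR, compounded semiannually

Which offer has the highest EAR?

Harbor Bank: (1 + 0.0437/365)^365 − 1 = 4.467%
Horizon Trust: compounded annually, EAR = 5.380%
Atlas Mutual: (1 + 0.0509/2)^2 − 1 = 5.155%
The highest effective annual rate is Horizon Trust at 5.380%.

Horizon Trust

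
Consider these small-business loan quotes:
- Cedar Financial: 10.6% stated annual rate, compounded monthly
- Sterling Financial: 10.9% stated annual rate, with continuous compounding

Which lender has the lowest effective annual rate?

Cedar Financial: (1 + 0.106/12)^12 − 1 = 11.130%
Sterling Financial: e^0.109 − 1 = 11.516%
The lowest effective annual rate is Cedar Financial at 11.130%.

Cedar Financial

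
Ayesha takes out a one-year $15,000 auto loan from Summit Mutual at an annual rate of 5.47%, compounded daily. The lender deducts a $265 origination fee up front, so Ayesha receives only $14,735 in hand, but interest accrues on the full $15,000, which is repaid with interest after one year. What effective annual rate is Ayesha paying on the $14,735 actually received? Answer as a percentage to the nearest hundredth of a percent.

7.52%

Amount owed after one year: 15,000 × (1 + 0.0547/365)^365 = 15,000 × 1.056219 = $15,843.29.
Effective rate on net proceeds: 15,843.29 / 14,735 − 1 = 0.075215 = 7.52%.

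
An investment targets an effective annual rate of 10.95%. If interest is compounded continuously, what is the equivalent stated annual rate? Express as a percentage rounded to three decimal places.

Continuous: nominal r satisfies e^r − 1 = 0.1095.
r = ln(1 + 0.1095) = ln(1.1095) = 0.103909 = 10.391%.

10.391%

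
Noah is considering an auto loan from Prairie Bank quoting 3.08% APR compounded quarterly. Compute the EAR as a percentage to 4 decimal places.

3.1158%

EAR = (1 + 0.0308/4)^4 − 1.
= (1 + 0.007700)^4 − 1 = 1.031158 − 1 = 3.1158%.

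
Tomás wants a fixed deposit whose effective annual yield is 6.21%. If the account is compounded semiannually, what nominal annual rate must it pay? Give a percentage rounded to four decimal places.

6.1165%

(1 + r/2)^2 − 1 = 0.0621, so 1 + r/2 = 1.0621^(1/2).
r/2 = 0.030582, so r = 0.061165 = 6.1165%.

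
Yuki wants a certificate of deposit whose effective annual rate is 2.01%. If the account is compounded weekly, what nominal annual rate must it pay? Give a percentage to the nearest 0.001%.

1.990%

(1 + r/52)^52 − 1 = 0.0201, so 1 + r/52 = 1.0201^(1/52).
r/52 = 0.000383, so r = 0.019904 = 1.990%.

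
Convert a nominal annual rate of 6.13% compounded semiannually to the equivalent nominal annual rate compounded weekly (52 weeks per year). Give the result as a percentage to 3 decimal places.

6.041%

EAR = (1 + 0.0613/2)^2 − 1 = 0.062239.
Solve (1 + r/52)^52 = 1.062239: r/52 = 1.062239^(1/52) − 1 = 0.001162, so r = 0.060414 = 6.041%.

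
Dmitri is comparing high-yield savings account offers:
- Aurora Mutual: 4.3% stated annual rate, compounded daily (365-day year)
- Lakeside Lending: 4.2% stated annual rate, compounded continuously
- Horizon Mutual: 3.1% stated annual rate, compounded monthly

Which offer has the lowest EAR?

Aurora Mutual: (1 + 0.043/365)^365 − 1 = 4.394%
Lakeside Lending: e^0.042 − 1 = 4.289%
Horizon Mutual: (1 + 0.031/12)^12 − 1 = 3.144%
The lowest effective annual rate is Horizon Mutual at 3.144%.

Horizon Mutual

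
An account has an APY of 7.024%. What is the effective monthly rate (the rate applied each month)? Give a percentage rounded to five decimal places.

The per-month rate i satisfies (1 + i)^12 = 1 + 0.07024.
i = 1.07024^(1/12) − 1 = 0.0056729 = 0.56729%.

0.56729%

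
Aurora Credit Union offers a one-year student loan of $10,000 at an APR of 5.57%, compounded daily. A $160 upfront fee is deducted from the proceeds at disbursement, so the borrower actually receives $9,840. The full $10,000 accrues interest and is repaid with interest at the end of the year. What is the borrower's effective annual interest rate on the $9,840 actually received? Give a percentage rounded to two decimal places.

7.45%

Amount owed after one year: 10,000 × (1 + 0.0557/365)^365 = 10,000 × 1.057276 = $10,572.76.
Effective rate on net proceeds: 10,572.76 / 9,840 − 1 = 0.074467 = 7.45%.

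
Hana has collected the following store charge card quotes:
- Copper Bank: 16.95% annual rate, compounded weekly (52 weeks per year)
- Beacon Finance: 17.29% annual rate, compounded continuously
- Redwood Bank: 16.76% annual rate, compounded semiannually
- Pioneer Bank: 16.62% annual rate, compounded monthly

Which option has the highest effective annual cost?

Beacon Finance

Copper Bank: (1 + 0.1695/52)^52 − 1 = 18.439%
Beacon Finance: e^0.1729 − 1 = 18.875%
Redwood Bank: (1 + 0.1676/2)^2 − 1 = 17.462%
Pioneer Bank: (1 + 0.1662/12)^12 − 1 = 17.946%
The highest effective annual rate is Beacon Finance at 18.875%.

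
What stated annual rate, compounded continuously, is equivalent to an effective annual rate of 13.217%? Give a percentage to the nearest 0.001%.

Continuous: nominal r satisfies e^r − 1 = 0.13217.
r = ln(1 + 0.13217) = ln(1.13217) = 0.124136 = 12.414%.

12.414%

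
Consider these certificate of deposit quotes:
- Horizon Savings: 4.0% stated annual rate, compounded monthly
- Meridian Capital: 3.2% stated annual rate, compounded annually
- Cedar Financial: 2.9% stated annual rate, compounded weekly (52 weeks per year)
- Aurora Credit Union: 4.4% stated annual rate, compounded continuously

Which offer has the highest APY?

Aurora Credit Union

Horizon Savings: (1 + 0.040/12)^12 − 1 = 4.074%
Meridian Capital: compounded annually, EAR = 3.200%
Cedar Financial: (1 + 0.029/52)^52 − 1 = 2.942%
Aurora Credit Union: e^0.044 − 1 = 4.498%
The highest effective annual rate is Aurora Credit Union at 4.498%.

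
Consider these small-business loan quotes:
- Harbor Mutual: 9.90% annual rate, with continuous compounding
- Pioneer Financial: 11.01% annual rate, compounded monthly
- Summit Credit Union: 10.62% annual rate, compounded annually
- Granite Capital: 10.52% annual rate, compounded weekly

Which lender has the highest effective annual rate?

Pioneer Financial

Harbor Mutual: e^0.0990 − 1 = 10.407%
Pioneer Financial: (1 + 0.1101/12)^12 − 1 = 11.583%
Summit Credit Union: compounded annually, EAR = 10.620%
Granite Capital: (1 + 0.1052/52)^52 − 1 = 11.081%
The highest effective annual rate is Pioneer Financial at 11.583%.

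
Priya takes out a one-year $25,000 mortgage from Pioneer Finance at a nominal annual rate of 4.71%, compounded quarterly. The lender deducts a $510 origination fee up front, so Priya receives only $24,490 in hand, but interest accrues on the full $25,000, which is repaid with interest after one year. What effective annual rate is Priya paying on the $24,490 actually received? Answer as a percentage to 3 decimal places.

6.976%

Amount owed after one year: 25,000 × (1 + 0.0471/4)^4 = 25,000 × 1.047938 = $26,198.46.
Effective rate on net proceeds: 26,198.46 / 24,490 − 1 = 0.069762 = 6.976%.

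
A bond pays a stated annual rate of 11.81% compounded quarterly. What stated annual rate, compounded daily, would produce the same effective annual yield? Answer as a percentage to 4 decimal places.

EAR = (1 + 0.1181/4)^4 − 1 = 0.123434.
Solve (1 + r/365)^365 = 1.123434: r/365 = 1.123434^(1/365) − 1 = 0.000319, so r = 0.116409 = 11.6409%.

11.6409%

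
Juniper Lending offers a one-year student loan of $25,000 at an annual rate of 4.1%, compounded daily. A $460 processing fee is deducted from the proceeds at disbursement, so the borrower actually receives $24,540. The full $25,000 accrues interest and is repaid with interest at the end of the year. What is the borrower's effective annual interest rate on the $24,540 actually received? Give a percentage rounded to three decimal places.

6.138%

Amount owed after one year: 25,000 × (1 + 0.041/365)^365 = 25,000 × 1.041850 = $26,046.24.
Effective rate on net proceeds: 26,046.24 / 24,540 − 1 = 0.061379 = 6.138%.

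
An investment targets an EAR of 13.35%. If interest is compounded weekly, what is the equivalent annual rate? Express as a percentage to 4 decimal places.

12.5461%

(1 + r/52)^52 − 1 = 0.1335, so 1 + r/52 = 1.1335^(1/52).
r/52 = 0.002413, so r = 0.125461 = 12.5461%.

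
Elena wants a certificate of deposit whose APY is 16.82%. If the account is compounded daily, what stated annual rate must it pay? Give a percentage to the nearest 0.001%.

(1 + r/365)^365 − 1 = 0.1682, so 1 + r/365 = 1.1682^(1/365).
r/365 = 0.000426, so r = 0.155497 = 15.550%.

15.550%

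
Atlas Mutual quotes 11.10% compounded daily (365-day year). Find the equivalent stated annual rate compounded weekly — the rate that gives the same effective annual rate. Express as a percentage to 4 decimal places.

11.1102%

EAR = (1 + 0.1110/365)^365 − 1 = 0.117376.
Solve (1 + r/52)^52 = 1.117376: r/52 = 1.117376^(1/52) − 1 = 0.002137, so r = 0.111102 = 11.1102%.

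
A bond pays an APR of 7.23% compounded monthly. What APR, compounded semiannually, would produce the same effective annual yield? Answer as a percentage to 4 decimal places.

EAR = (1 + 0.0723/12)^12 − 1 = 0.074745.
Solve (1 + r/2)^2 = 1.074745: r/2 = 1.074745^(1/2) − 1 = 0.036699, so r = 0.073398 = 7.3398%.

7.3398%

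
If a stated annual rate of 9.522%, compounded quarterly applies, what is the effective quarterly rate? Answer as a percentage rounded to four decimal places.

2.3805%

With a nominal annual rate compounded quarterly, the periodic rate is the nominal rate divided by 4.
i = 0.09522 / 4 = 0.0238050 = 2.3805%.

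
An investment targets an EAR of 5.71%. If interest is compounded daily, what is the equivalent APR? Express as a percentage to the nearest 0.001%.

5.553%

(1 + r/365)^365 − 1 = 0.0571, so 1 + r/365 = 1.0571^(1/365).
r/365 = 0.000152, so r = 0.055534 = 5.553%.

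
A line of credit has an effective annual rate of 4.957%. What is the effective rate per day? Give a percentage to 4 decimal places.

The per-day rate i satisfies (1 + i)^365 = 1 + 0.04957.
i = 1.04957^(1/365) − 1 = 0.0001326 = 0.0133%.

0.0133%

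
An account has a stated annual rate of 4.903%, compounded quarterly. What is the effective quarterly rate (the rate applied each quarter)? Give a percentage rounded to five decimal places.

1.22575%

With a nominal annual rate compounded quarterly, the periodic rate is the nominal rate divided by 4.
i = 0.04903 / 4 = 0.0122575 = 1.22575%.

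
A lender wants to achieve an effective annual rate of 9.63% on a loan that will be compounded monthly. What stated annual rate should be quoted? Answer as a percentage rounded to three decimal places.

9.229%

(1 + r/12)^12 − 1 = 0.0963, so 1 + r/12 = 1.0963^(1/12).
r/12 = 0.007691, so r = 0.092294 = 9.229%.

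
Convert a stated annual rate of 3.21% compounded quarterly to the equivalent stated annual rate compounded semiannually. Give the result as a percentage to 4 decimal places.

3.2229%

EAR = (1 + 0.0321/4)^4 − 1 = 0.032488.
Solve (1 + r/2)^2 = 1.032488: r/2 = 1.032488^(1/2) − 1 = 0.016114, so r = 0.032229 = 3.2229%.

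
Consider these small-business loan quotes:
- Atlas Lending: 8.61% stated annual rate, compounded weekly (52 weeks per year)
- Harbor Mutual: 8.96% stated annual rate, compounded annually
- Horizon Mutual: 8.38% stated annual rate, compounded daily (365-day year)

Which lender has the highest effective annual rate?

Atlas Lending: (1 + 0.0861/52)^52 − 1 = 8.984%
Harbor Mutual: compounded annually, EAR = 8.960%
Horizon Mutual: (1 + 0.0838/365)^365 − 1 = 8.740%
The highest effective annual rate is Atlas Lending at 8.984%.

Atlas Lending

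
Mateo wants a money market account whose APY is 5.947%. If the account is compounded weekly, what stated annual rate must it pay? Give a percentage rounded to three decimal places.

(1 + r/52)^52 − 1 = 0.05947, so 1 + r/52 = 1.05947^(1/52).
r/52 = 0.001112, so r = 0.057801 = 5.780%.

5.780%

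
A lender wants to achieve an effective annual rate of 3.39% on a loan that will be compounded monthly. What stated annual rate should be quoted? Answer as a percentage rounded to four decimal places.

(1 + r/12)^12 − 1 = 0.0339, so 1 + r/12 = 1.0339^(1/12).
r/12 = 0.002782, so r = 0.033384 = 3.3384%.

3.3384%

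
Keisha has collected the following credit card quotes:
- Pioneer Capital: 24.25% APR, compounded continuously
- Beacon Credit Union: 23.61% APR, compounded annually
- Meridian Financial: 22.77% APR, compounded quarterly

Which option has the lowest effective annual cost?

Pioneer Capital: e^0.2425 − 1 = 27.443%
Beacon Credit Union: compounded annually, EAR = 23.610%
Meridian Financial: (1 + 0.2277/4)^4 − 1 = 24.789%
The lowest effective annual rate is Beacon Credit Union at 23.610%.

Beacon Credit Union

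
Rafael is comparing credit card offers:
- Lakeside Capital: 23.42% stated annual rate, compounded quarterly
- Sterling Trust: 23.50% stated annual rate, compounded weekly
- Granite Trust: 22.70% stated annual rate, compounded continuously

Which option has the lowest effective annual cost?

Granite Trust

Lakeside Capital: (1 + 0.2342/4)^4 − 1 = 25.558%
Sterling Trust: (1 + 0.2350/52)^52 − 1 = 26.424%
Granite Trust: e^0.2270 − 1 = 25.483%
The lowest effective annual rate is Granite Trust at 25.483%.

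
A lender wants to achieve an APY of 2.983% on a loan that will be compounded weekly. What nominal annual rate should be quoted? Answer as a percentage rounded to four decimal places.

(1 + r/52)^52 − 1 = 0.02983, so 1 + r/52 = 1.02983^(1/52).
r/52 = 0.000565, so r = 0.029402 = 2.9402%.

2.9402%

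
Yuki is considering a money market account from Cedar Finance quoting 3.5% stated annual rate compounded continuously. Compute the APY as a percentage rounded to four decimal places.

With continuous compounding, EAR = e^0.035 − 1.
e^0.035 = 1.035620, so EAR = 0.035620 = 3.5620%.

3.5620%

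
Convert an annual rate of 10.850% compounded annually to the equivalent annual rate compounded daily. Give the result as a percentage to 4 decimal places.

Compounded annually, EAR = nominal = 0.108500.
Solve (1 + r/365)^365 = 1.108500: r/365 = 1.108500^(1/365) − 1 = 0.000282, so r = 0.103022 = 10.3022%.

10.3022%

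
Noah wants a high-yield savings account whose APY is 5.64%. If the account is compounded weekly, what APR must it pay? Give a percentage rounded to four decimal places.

(1 + r/52)^52 − 1 = 0.0564, so 1 + r/52 = 1.0564^(1/52).
r/52 = 0.001056, so r = 0.054896 = 5.4896%.

5.4896%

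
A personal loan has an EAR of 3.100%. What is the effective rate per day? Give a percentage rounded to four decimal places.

0.0084%

The per-day rate i satisfies (1 + i)^365 = 1 + 0.03100.
i = 1.03100^(1/365) − 1 = 0.0000836 = 0.0084%.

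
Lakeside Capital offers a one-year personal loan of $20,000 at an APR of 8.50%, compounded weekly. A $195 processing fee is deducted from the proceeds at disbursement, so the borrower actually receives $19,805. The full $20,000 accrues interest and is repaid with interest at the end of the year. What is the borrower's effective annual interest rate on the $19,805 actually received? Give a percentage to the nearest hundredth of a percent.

Amount owed after one year: 20,000 × (1 + 0.0850/52)^52 = 20,000 × 1.088642 = $21,772.83.
Effective rate on net proceeds: 21,772.83 / 19,805 − 1 = 0.099360 = 9.94%.

9.94%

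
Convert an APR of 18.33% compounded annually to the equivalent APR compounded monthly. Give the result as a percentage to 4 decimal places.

16.9493%

Compounded annually, EAR = nominal = 0.183300.
Solve (1 + r/12)^12 = 1.183300: r/12 = 1.183300^(1/12) − 1 = 0.014124, so r = 0.169493 = 16.9493%.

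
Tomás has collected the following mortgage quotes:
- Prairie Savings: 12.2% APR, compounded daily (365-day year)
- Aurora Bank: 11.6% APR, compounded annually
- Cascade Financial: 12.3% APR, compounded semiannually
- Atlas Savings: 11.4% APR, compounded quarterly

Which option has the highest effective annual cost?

Prairie Savings: (1 + 0.122/365)^365 − 1 = 12.973%
Aurora Bank: compounded annually, EAR = 11.600%
Cascade Financial: (1 + 0.123/2)^2 − 1 = 12.678%
Atlas Savings: (1 + 0.114/4)^4 − 1 = 11.897%
The highest effective annual rate is Prairie Savings at 12.973%.

Prairie Savings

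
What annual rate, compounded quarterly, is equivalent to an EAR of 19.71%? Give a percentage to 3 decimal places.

(1 + r/4)^4 − 1 = 0.1971, so 1 + r/4 = 1.1971^(1/4).
r/4 = 0.046002, so r = 0.184009 = 18.401%.

18.401%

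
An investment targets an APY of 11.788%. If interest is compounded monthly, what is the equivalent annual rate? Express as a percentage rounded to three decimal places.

11.195%

(1 + r/12)^12 − 1 = 0.11788, so 1 + r/12 = 1.11788^(1/12).
r/12 = 0.009329, so r = 0.111953 = 11.195%.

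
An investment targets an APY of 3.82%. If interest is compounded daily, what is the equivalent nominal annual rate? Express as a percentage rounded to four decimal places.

(1 + r/365)^365 − 1 = 0.0382, so 1 + r/365 = 1.0382^(1/365).
r/365 = 0.000103, so r = 0.037490 = 3.7490%.

3.7490%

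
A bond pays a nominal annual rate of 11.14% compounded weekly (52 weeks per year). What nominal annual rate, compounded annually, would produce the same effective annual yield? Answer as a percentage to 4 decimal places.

11.7709%

EAR = (1 + 0.1114/52)^52 − 1 = 0.117709.
Compounded annually, the equivalent nominal rate is the EAR itself: 11.7709%.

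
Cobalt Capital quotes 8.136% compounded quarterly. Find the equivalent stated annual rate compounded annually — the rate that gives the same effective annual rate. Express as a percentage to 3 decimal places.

EAR = (1 + 0.08136/4)^4 − 1 = 0.083876.
Compounded annually, the equivalent nominal rate is the EAR itself: 8.388%.

8.388%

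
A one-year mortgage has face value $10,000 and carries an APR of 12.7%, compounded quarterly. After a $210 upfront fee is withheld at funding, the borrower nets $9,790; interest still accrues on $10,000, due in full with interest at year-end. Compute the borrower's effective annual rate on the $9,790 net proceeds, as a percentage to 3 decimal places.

15.748%

Amount owed after one year: 10,000 × (1 + 0.127/4)^4 = 10,000 × 1.133177 = $11,331.77.
Effective rate on net proceeds: 11,331.77 / 9,790 − 1 = 0.157485 = 15.748%.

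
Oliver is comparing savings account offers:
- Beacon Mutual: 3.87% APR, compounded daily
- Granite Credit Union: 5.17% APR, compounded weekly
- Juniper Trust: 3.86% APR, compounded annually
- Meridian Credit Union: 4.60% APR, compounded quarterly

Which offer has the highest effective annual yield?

Granite Credit Union

Beacon Mutual: (1 + 0.0387/365)^365 − 1 = 3.946%
Granite Credit Union: (1 + 0.0517/52)^52 − 1 = 5.303%
Juniper Trust: compounded annually, EAR = 3.860%
Meridian Credit Union: (1 + 0.0460/4)^4 − 1 = 4.680%
The highest effective annual rate is Granite Credit Union at 5.303%.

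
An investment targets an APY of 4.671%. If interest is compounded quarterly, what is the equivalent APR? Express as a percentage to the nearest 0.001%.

(1 + r/4)^4 − 1 = 0.04671, so 1 + r/4 = 1.04671^(1/4).
r/4 = 0.011478, so r = 0.045913 = 4.591%.

4.591%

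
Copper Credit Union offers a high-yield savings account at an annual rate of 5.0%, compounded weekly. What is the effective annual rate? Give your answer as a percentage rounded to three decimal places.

5.125%

EAR = (1 + 0.050/52)^52 − 1.
= (1 + 0.000962)^52 − 1 = 1.051246 − 1 = 5.125%.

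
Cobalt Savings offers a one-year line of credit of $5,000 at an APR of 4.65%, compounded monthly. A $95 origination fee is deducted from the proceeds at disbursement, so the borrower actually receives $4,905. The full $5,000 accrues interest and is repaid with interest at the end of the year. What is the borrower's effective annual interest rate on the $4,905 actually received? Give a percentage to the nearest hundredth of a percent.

Amount owed after one year: 5,000 × (1 + 0.0465/12)^12 = 5,000 × 1.047504 = $5,237.52.
Effective rate on net proceeds: 5,237.52 / 4,905 − 1 = 0.067792 = 6.78%.

6.78%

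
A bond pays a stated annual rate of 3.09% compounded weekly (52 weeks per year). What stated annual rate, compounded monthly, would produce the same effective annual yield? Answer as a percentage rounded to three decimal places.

EAR = (1 + 0.0309/52)^52 − 1 = 0.031373.
Solve (1 + r/12)^12 = 1.031373: r/12 = 1.031373^(1/12) − 1 = 0.002578, so r = 0.030931 = 3.093%.

3.093%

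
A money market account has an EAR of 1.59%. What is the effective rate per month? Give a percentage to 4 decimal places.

The per-month rate i satisfies (1 + i)^12 = 1 + 0.0159.
i = 1.0159^(1/12) − 1 = 0.0013154 = 0.1315%.

0.1315%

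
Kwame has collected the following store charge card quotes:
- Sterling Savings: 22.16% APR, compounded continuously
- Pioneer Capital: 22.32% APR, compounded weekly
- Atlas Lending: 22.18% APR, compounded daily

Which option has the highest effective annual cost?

Sterling Savings: e^0.2216 − 1 = 24.807%
Pioneer Capital: (1 + 0.2232/52)^52 − 1 = 24.947%
Atlas Lending: (1 + 0.2218/365)^365 − 1 = 24.824%
The highest effective annual rate is Pioneer Capital at 24.947%.

Pioneer Capital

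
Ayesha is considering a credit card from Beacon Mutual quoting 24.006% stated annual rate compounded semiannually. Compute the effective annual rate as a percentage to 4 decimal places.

25.4467%

EAR = (1 + 0.24006/2)^2 − 1.
= (1 + 0.120030)^2 − 1 = 1.254467 − 1 = 25.4467%.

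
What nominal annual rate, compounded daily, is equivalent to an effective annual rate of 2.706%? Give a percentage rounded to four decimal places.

2.6701%

(1 + r/365)^365 − 1 = 0.02706, so 1 + r/365 = 1.02706^(1/365).
r/365 = 0.000073, so r = 0.026701 = 2.6701%.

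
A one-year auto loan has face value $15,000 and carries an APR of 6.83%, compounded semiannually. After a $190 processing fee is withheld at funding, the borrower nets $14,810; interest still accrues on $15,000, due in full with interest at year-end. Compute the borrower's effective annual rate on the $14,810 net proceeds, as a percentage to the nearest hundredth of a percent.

Amount owed after one year: 15,000 × (1 + 0.0683/2)^2 = 15,000 × 1.069466 = $16,041.99.
Effective rate on net proceeds: 16,041.99 / 14,810 − 1 = 0.083187 = 8.32%.

8.32%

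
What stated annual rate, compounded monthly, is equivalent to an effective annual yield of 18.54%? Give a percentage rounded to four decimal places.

17.1291%

(1 + r/12)^12 − 1 = 0.1854, so 1 + r/12 = 1.1854^(1/12).
r/12 = 0.014274, so r = 0.171291 = 17.1291%.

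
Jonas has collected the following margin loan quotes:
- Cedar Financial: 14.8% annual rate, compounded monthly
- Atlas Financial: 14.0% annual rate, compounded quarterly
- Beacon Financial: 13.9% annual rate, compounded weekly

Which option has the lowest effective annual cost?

Atlas Financial

Cedar Financial: (1 + 0.148/12)^12 − 1 = 15.846%
Atlas Financial: (1 + 0.140/4)^4 − 1 = 14.752%
Beacon Financial: (1 + 0.139/52)^52 − 1 = 14.891%
The lowest effective annual rate is Atlas Financial at 14.752%.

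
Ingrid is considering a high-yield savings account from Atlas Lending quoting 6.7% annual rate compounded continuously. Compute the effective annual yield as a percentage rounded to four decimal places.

6.9295%

With continuous compounding, EAR = e^0.067 − 1.
e^0.067 = 1.069295, so EAR = 0.069295 = 6.9295%.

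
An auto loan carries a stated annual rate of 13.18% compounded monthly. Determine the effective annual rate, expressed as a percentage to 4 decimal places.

EAR = (1 + 0.1318/12)^12 − 1.
= (1 + 0.010983)^12 − 1 = 1.140061 − 1 = 14.0061%.

14.0061%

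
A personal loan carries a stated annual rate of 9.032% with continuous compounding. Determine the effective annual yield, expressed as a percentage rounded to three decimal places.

9.452%

With continuous compounding, EAR = e^0.09032 − 1.
e^0.09032 = 1.094524, so EAR = 0.094524 = 9.452%.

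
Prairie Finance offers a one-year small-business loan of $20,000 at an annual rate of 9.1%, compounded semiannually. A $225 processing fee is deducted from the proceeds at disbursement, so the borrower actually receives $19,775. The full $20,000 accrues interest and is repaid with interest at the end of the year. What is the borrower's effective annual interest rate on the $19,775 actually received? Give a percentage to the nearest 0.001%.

10.551%

Amount owed after one year: 20,000 × (1 + 0.091/2)^2 = 20,000 × 1.093070 = $21,861.41.
Effective rate on net proceeds: 21,861.41 / 19,775 − 1 = 0.105507 = 10.551%.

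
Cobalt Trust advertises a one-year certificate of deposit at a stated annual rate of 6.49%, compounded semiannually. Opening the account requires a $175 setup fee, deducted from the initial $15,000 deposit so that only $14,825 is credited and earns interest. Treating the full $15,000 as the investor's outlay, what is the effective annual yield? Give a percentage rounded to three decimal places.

5.352%

Value after one year: 14,825 × (1 + 0.0649/2)^2 = 14,825 × 1.065953 = $15,802.75.
Effective yield on the $15,000 outlay: 15,802.75 / 15,000 − 1 = 0.053517 = 5.352%.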